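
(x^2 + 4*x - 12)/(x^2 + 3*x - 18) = (x - 2)/(x - 3)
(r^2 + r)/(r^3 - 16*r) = (r + 1)/(r^2 - 16)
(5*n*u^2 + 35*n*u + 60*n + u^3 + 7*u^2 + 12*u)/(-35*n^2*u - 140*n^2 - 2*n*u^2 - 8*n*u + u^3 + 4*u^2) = (u + 3)/(-7*n + u)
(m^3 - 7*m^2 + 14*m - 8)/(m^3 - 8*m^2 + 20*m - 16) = (m - 1)/(m - 2)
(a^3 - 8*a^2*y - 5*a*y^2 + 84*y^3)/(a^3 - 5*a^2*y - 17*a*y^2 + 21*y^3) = (-a + 4*y)/(-a + y)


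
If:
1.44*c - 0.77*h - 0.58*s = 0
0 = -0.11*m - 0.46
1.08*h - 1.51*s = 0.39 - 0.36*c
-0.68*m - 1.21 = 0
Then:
No Solution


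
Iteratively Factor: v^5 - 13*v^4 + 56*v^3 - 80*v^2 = (v - 4)*(v^4 - 9*v^3 + 20*v^2) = (v - 4)^2*(v^3 - 5*v^2) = (v - 5)*(v - 4)^2*(v^2) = v*(v - 5)*(v - 4)^2*(v)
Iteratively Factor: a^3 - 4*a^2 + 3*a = (a - 3)*(a^2 - a) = a*(a - 3)*(a - 1)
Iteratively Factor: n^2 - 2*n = (n - 2)*(n)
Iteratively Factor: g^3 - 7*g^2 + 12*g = (g - 4)*(g^2 - 3*g) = (g - 4)*(g - 3)*(g)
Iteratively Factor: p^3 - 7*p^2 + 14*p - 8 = (p - 1)*(p^2 - 6*p + 8) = (p - 4)*(p - 1)*(p - 2)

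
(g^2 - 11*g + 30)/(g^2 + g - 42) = (g - 5)/(g + 7)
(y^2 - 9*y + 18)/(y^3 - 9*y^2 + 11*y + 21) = (y - 6)/(y^2 - 6*y - 7)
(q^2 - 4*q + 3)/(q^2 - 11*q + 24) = (q - 1)/(q - 8)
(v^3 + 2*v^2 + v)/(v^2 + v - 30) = v*(v^2 + 2*v + 1)/(v^2 + v - 30)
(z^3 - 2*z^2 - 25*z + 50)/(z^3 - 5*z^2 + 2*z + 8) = (z^2 - 25)/(z^2 - 3*z - 4)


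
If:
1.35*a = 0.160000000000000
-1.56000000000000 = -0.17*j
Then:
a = 0.12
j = 9.18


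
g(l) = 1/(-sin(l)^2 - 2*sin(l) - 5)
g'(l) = (2*sin(l)*cos(l) + 2*cos(l))/(-sin(l)^2 - 2*sin(l) - 5)^2 = 2*(sin(l) + 1)*cos(l)/(sin(l)^2 + 2*sin(l) + 5)^2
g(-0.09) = -0.21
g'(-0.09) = 0.08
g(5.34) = -0.25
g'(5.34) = 0.01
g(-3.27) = -0.19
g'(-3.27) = -0.08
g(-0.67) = -0.24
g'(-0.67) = 0.03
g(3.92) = -0.24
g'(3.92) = -0.03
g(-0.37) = -0.23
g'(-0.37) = 0.06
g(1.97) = -0.13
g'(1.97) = -0.03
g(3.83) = -0.24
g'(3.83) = -0.03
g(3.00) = -0.19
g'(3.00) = -0.08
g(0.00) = -0.20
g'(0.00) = 0.08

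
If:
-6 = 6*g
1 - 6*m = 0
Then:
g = -1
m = 1/6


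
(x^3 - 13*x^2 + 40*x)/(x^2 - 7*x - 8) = x*(x - 5)/(x + 1)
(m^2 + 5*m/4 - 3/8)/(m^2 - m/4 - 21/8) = (4*m - 1)/(4*m - 7)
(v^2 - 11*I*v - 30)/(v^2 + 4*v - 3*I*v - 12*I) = (v^2 - 11*I*v - 30)/(v^2 + v*(4 - 3*I) - 12*I)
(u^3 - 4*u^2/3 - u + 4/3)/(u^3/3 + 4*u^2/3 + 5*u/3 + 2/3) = (3*u^2 - 7*u + 4)/(u^2 + 3*u + 2)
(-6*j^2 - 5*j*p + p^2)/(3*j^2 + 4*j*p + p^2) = (-6*j + p)/(3*j + p)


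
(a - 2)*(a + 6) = a^2 + 4*a - 12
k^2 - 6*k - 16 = (k - 8)*(k + 2)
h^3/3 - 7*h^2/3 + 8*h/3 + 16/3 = (h/3 + 1/3)*(h - 4)^2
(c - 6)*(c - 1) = c^2 - 7*c + 6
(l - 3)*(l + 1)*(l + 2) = l^3 - 7*l - 6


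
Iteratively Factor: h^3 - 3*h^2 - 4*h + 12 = (h - 3)*(h^2 - 4) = (h - 3)*(h - 2)*(h + 2)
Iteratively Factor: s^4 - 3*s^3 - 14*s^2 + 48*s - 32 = (s - 4)*(s^3 + s^2 - 10*s + 8) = (s - 4)*(s + 4)*(s^2 - 3*s + 2) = (s - 4)*(s - 2)*(s + 4)*(s - 1)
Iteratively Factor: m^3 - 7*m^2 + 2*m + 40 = (m - 5)*(m^2 - 2*m - 8) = (m - 5)*(m + 2)*(m - 4)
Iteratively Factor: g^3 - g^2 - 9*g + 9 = (g - 3)*(g^2 + 2*g - 3) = (g - 3)*(g - 1)*(g + 3)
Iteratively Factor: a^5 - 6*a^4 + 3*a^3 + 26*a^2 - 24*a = (a - 3)*(a^4 - 3*a^3 - 6*a^2 + 8*a) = (a - 3)*(a + 2)*(a^3 - 5*a^2 + 4*a) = (a - 4)*(a - 3)*(a + 2)*(a^2 - a) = a*(a - 4)*(a - 3)*(a + 2)*(a - 1)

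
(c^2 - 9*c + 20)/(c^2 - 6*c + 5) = (c - 4)/(c - 1)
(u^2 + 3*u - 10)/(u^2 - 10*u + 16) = (u + 5)/(u - 8)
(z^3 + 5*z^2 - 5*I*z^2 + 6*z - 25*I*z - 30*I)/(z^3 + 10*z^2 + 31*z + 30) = (z - 5*I)/(z + 5)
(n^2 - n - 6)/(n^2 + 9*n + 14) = (n - 3)/(n + 7)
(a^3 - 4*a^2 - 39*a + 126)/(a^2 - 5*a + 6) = (a^2 - a - 42)/(a - 2)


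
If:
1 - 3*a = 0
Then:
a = 1/3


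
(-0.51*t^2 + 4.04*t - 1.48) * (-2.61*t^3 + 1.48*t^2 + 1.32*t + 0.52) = 1.3311*t^5 - 11.2992*t^4 + 9.1688*t^3 + 2.8772*t^2 + 0.1472*t - 0.7696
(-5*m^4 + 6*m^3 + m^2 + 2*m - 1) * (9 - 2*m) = 10*m^5 - 57*m^4 + 52*m^3 + 5*m^2 + 20*m - 9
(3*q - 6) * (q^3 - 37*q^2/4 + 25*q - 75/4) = 3*q^4 - 135*q^3/4 + 261*q^2/2 - 825*q/4 + 225/2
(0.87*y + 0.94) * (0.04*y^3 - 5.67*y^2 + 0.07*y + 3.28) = 0.0348*y^4 - 4.8953*y^3 - 5.2689*y^2 + 2.9194*y + 3.0832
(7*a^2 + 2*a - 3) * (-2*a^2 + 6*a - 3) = -14*a^4 + 38*a^3 - 3*a^2 - 24*a + 9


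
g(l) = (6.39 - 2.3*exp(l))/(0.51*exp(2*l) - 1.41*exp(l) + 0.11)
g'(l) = (6.39 - 2.3*exp(l))*(-1.02*exp(2*l) + 1.41*exp(l))/(0.51*exp(2*l) - 1.41*exp(l) + 0.11)^2 - 2.3*exp(l)/(0.51*exp(2*l) - 1.41*exp(l) + 0.11) = (1.173*exp(2*l) - 6.5178*exp(l) + 8.7569)*exp(l)/(0.2601*exp(4*l) - 1.4382*exp(3*l) + 2.1003*exp(2*l) - 0.3102*exp(l) + 0.0121)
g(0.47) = -3.22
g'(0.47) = 3.02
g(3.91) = -0.09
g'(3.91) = 0.09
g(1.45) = -1.01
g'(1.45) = 0.86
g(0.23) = -4.08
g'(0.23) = 4.14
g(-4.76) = 65.03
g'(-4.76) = 7.77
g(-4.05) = 74.19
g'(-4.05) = 20.56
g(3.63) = -0.12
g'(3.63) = 0.12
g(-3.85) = 79.04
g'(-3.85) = 28.50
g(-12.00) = 58.10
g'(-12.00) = 0.00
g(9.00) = 0.00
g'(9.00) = 0.00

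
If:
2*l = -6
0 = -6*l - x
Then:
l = -3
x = 18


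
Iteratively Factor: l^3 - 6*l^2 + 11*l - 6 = (l - 2)*(l^2 - 4*l + 3) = (l - 2)*(l - 1)*(l - 3)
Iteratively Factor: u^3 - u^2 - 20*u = (u + 4)*(u^2 - 5*u) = (u - 5)*(u + 4)*(u)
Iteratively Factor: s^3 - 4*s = (s)*(s^2 - 4) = s*(s + 2)*(s - 2)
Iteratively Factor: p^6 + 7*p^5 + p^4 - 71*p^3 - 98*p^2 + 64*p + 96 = (p - 1)*(p^5 + 8*p^4 + 9*p^3 - 62*p^2 - 160*p - 96) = (p - 3)*(p - 1)*(p^4 + 11*p^3 + 42*p^2 + 64*p + 32) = (p - 3)*(p - 1)*(p + 4)*(p^3 + 7*p^2 + 14*p + 8) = (p - 3)*(p - 1)*(p + 4)^2*(p^2 + 3*p + 2) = (p - 3)*(p - 1)*(p + 1)*(p + 4)^2*(p + 2)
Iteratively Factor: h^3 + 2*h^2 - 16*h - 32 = (h + 4)*(h^2 - 2*h - 8) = (h + 2)*(h + 4)*(h - 4)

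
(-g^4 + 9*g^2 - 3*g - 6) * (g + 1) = -g^5 - g^4 + 9*g^3 + 6*g^2 - 9*g - 6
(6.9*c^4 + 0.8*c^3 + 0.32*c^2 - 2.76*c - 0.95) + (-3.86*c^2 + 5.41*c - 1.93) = 6.9*c^4 + 0.8*c^3 - 3.54*c^2 + 2.65*c - 2.88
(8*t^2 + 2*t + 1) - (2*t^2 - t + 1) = 6*t^2 + 3*t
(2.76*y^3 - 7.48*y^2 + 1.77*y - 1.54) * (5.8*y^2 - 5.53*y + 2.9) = 16.008*y^5 - 58.6468*y^4 + 59.6344*y^3 - 40.4121*y^2 + 13.6492*y - 4.466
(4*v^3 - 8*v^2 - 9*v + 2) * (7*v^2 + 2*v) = 28*v^5 - 48*v^4 - 79*v^3 - 4*v^2 + 4*v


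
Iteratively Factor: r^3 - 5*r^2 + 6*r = (r - 3)*(r^2 - 2*r) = r*(r - 3)*(r - 2)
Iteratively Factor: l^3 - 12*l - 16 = (l + 2)*(l^2 - 2*l - 8) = (l + 2)^2*(l - 4)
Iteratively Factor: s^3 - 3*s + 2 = (s - 1)*(s^2 + s - 2) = (s - 1)*(s + 2)*(s - 1)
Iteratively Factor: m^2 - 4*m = (m - 4)*(m)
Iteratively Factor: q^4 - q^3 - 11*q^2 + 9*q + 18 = (q - 2)*(q^3 + q^2 - 9*q - 9) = (q - 3)*(q - 2)*(q^2 + 4*q + 3) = (q - 3)*(q - 2)*(q + 3)*(q + 1)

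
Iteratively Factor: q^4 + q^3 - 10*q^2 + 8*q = (q - 2)*(q^3 + 3*q^2 - 4*q) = (q - 2)*(q - 1)*(q^2 + 4*q) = (q - 2)*(q - 1)*(q + 4)*(q)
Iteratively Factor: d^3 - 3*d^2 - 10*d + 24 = (d - 2)*(d^2 - d - 12) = (d - 4)*(d - 2)*(d + 3)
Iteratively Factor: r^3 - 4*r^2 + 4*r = (r - 2)*(r^2 - 2*r) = (r - 2)^2*(r)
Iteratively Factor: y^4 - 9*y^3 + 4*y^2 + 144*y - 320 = (y + 4)*(y^3 - 13*y^2 + 56*y - 80) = (y - 5)*(y + 4)*(y^2 - 8*y + 16) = (y - 5)*(y - 4)*(y + 4)*(y - 4)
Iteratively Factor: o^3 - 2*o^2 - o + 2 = (o + 1)*(o^2 - 3*o + 2) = (o - 1)*(o + 1)*(o - 2)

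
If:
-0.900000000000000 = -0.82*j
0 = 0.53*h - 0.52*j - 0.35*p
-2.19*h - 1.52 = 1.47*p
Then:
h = 0.20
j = 1.10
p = -1.33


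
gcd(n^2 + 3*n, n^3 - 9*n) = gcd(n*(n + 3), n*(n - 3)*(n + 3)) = n^2 + 3*n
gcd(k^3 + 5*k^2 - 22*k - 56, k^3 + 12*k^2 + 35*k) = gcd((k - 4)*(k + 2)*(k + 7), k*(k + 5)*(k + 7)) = k + 7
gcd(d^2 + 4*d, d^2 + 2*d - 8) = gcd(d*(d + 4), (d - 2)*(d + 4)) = d + 4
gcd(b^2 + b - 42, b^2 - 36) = b - 6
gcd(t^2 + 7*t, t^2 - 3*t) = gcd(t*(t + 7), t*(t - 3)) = t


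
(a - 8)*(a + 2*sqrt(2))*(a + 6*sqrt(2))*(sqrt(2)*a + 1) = sqrt(2)*a^4 - 8*sqrt(2)*a^3 + 17*a^3 - 136*a^2 + 32*sqrt(2)*a^2 - 256*sqrt(2)*a + 24*a - 192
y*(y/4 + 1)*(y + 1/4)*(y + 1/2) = y^4/4 + 19*y^3/16 + 25*y^2/32 + y/8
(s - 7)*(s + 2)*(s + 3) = s^3 - 2*s^2 - 29*s - 42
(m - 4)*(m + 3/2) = m^2 - 5*m/2 - 6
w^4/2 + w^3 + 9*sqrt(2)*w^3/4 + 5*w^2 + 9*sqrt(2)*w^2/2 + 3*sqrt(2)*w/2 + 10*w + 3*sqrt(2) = (w + sqrt(2))*(w + 3*sqrt(2))*(sqrt(2)*w/2 + 1/2)*(sqrt(2)*w/2 + sqrt(2))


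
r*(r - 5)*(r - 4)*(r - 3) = r^4 - 12*r^3 + 47*r^2 - 60*r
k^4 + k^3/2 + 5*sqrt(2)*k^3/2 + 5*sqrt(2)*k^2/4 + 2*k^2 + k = k*(k + 1/2)*(k + sqrt(2)/2)*(k + 2*sqrt(2))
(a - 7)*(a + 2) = a^2 - 5*a - 14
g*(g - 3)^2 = g^3 - 6*g^2 + 9*g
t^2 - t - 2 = (t - 2)*(t + 1)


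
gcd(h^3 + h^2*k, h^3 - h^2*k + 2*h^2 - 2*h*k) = h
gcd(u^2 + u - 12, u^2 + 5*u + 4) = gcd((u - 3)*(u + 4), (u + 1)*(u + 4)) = u + 4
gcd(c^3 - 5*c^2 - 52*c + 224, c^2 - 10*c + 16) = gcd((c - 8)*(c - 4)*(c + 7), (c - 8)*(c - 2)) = c - 8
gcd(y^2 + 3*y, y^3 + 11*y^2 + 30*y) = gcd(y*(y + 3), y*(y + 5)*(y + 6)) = y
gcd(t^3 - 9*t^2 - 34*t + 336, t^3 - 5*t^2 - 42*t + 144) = t^2 - 2*t - 48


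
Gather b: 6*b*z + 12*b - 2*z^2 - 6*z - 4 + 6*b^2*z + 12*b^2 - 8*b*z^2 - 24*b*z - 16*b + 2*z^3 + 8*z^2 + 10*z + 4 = b^2*(6*z + 12) + b*(-8*z^2 - 18*z - 4) + 2*z^3 + 6*z^2 + 4*z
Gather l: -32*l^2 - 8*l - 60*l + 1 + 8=-32*l^2 - 68*l + 9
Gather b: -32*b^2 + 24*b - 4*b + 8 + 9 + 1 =-32*b^2 + 20*b + 18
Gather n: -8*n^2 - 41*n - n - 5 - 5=-8*n^2 - 42*n - 10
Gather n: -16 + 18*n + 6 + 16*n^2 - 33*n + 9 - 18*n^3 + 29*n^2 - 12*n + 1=-18*n^3 + 45*n^2 - 27*n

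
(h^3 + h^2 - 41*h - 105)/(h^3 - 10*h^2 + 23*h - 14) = (h^2 + 8*h + 15)/(h^2 - 3*h + 2)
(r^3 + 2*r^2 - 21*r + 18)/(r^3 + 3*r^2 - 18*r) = (r - 1)/r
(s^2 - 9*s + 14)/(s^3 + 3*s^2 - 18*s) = (s^2 - 9*s + 14)/(s*(s^2 + 3*s - 18))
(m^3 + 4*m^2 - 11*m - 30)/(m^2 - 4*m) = (m^3 + 4*m^2 - 11*m - 30)/(m*(m - 4))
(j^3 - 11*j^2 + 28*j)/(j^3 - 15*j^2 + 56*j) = (j - 4)/(j - 8)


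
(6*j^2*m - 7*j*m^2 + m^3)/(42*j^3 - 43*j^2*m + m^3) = m/(7*j + m)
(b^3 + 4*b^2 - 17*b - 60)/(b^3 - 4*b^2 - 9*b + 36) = (b + 5)/(b - 3)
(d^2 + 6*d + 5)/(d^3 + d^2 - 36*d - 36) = (d + 5)/(d^2 - 36)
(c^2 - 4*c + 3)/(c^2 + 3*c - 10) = (c^2 - 4*c + 3)/(c^2 + 3*c - 10)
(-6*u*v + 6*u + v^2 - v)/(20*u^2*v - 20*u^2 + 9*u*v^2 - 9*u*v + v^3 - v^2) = (-6*u + v)/(20*u^2 + 9*u*v + v^2)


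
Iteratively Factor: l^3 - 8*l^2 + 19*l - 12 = (l - 3)*(l^2 - 5*l + 4) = (l - 4)*(l - 3)*(l - 1)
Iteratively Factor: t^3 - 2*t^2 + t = (t)*(t^2 - 2*t + 1) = t*(t - 1)*(t - 1)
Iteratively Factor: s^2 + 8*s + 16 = (s + 4)*(s + 4)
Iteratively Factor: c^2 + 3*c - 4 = (c - 1)*(c + 4)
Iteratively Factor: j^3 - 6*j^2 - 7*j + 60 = (j + 3)*(j^2 - 9*j + 20) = (j - 4)*(j + 3)*(j - 5)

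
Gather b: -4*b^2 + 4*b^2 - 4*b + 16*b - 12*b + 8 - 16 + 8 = 0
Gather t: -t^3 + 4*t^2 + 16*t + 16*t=-t^3 + 4*t^2 + 32*t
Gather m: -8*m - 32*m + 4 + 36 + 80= 120 - 40*m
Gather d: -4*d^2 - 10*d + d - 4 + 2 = -4*d^2 - 9*d - 2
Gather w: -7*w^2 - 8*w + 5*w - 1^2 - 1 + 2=-7*w^2 - 3*w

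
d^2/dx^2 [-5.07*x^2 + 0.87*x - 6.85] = -10.1400000000000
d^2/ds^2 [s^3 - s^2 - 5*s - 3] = 6*s - 2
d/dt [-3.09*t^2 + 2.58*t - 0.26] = 2.58 - 6.18*t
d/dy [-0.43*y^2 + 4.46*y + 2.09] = 4.46 - 0.86*y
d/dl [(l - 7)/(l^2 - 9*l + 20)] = (l^2 - 9*l - (l - 7)*(2*l - 9) + 20)/(l^2 - 9*l + 20)^2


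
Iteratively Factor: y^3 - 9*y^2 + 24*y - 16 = (y - 1)*(y^2 - 8*y + 16) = (y - 4)*(y - 1)*(y - 4)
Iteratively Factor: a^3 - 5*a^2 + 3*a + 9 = (a + 1)*(a^2 - 6*a + 9) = (a - 3)*(a + 1)*(a - 3)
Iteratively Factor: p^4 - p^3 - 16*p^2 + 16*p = (p)*(p^3 - p^2 - 16*p + 16) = p*(p + 4)*(p^2 - 5*p + 4) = p*(p - 4)*(p + 4)*(p - 1)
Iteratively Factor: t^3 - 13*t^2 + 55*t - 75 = (t - 5)*(t^2 - 8*t + 15) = (t - 5)*(t - 3)*(t - 5)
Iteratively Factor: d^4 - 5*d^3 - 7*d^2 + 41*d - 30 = (d - 2)*(d^3 - 3*d^2 - 13*d + 15) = (d - 5)*(d - 2)*(d^2 + 2*d - 3) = (d - 5)*(d - 2)*(d + 3)*(d - 1)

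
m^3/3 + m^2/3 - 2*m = m*(m/3 + 1)*(m - 2)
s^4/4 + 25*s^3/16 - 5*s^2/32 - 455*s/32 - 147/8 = (s/4 + 1)*(s - 3)*(s + 7/4)*(s + 7/2)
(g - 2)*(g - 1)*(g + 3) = g^3 - 7*g + 6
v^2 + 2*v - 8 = (v - 2)*(v + 4)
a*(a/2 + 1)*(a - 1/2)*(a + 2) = a^4/2 + 7*a^3/4 + a^2 - a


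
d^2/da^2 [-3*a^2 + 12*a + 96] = -6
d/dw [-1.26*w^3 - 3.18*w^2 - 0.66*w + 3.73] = -3.78*w^2 - 6.36*w - 0.66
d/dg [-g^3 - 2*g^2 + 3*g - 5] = -3*g^2 - 4*g + 3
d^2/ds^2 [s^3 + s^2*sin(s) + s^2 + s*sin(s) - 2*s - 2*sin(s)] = -s^2*sin(s) - s*sin(s) + 4*s*cos(s) + 6*s + 4*sin(s) + 2*cos(s) + 2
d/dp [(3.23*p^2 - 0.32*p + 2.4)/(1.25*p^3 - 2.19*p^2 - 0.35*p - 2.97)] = (-4.0375*p^4 + 0.8*p^3 - 10.8313*p^2 - 8.6742*p + 1.7904)/(1.5625*p^6 - 5.475*p^5 + 3.9211*p^4 - 5.892*p^3 + 13.1311*p^2 + 2.079*p + 8.8209)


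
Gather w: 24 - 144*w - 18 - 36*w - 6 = -180*w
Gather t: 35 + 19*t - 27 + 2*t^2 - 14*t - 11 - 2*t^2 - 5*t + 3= 0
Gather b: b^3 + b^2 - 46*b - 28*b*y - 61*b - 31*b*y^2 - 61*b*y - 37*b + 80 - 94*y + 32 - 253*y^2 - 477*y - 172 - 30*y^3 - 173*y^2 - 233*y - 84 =b^3 + b^2 + b*(-31*y^2 - 89*y - 144) - 30*y^3 - 426*y^2 - 804*y - 144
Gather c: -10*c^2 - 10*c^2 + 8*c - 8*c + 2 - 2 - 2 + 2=-20*c^2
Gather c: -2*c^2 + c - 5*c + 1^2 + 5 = -2*c^2 - 4*c + 6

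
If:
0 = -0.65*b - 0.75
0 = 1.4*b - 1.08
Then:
No Solution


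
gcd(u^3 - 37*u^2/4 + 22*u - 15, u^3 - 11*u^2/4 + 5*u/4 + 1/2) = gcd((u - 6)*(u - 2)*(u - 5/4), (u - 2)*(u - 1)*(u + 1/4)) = u - 2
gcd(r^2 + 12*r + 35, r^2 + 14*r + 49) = r + 7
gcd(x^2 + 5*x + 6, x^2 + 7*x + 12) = x + 3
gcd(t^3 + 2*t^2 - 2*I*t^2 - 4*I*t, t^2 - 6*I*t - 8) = t - 2*I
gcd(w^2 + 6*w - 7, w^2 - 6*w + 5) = w - 1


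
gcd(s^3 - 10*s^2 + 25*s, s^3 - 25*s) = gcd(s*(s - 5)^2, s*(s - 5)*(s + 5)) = s^2 - 5*s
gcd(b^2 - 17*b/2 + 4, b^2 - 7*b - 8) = b - 8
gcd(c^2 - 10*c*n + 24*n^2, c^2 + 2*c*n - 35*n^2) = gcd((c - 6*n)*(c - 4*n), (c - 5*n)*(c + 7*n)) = 1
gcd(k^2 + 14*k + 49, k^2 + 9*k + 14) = k + 7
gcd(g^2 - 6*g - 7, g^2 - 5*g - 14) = g - 7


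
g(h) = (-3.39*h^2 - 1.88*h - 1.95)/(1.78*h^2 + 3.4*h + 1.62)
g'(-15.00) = -0.01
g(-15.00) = -2.10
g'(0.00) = 1.37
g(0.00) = -1.20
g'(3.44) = -0.09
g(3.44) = -1.41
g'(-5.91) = -0.14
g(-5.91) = -2.50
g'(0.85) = -0.17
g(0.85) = -1.03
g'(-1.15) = -630.19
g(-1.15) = -66.69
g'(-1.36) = -72.77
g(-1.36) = -19.64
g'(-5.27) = -0.18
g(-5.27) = -2.60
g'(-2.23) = -3.36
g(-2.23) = -5.06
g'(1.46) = -0.18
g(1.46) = -1.15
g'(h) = (-6.78*h - 1.88)/(1.78*h^2 + 3.4*h + 1.62) + (-3.56*h - 3.4)*(-3.39*h^2 - 1.88*h - 1.95)/(1.78*h^2 + 3.4*h + 1.62)^2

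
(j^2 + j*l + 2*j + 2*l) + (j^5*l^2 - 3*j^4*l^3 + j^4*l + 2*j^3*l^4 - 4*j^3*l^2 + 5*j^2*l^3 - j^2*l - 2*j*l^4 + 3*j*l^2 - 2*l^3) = j^5*l^2 - 3*j^4*l^3 + j^4*l + 2*j^3*l^4 - 4*j^3*l^2 + 5*j^2*l^3 - j^2*l + j^2 - 2*j*l^4 + 3*j*l^2 + j*l + 2*j - 2*l^3 + 2*l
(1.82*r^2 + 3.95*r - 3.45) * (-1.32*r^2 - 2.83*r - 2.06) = -2.4024*r^4 - 10.3646*r^3 - 10.3737*r^2 + 1.6265*r + 7.107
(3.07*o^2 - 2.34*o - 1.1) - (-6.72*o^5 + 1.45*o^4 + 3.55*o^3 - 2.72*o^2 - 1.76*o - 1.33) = 6.72*o^5 - 1.45*o^4 - 3.55*o^3 + 5.79*o^2 - 0.58*o + 0.23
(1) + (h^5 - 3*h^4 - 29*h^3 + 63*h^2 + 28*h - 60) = h^5 - 3*h^4 - 29*h^3 + 63*h^2 + 28*h - 59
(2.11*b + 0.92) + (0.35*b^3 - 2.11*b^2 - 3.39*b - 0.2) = 0.35*b^3 - 2.11*b^2 - 1.28*b + 0.72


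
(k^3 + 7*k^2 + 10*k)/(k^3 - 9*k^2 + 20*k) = (k^2 + 7*k + 10)/(k^2 - 9*k + 20)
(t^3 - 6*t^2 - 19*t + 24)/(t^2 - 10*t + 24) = (t^3 - 6*t^2 - 19*t + 24)/(t^2 - 10*t + 24)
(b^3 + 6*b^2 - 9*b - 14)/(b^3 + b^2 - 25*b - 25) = (b^2 + 5*b - 14)/(b^2 - 25)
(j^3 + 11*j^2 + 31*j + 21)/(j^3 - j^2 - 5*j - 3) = (j^2 + 10*j + 21)/(j^2 - 2*j - 3)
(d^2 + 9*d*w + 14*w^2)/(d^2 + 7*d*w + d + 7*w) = (d + 2*w)/(d + 1)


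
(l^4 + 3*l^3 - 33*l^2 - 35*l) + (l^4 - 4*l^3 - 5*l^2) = 2*l^4 - l^3 - 38*l^2 - 35*l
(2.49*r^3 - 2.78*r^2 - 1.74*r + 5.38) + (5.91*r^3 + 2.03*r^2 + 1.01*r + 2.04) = 8.4*r^3 - 0.75*r^2 - 0.73*r + 7.42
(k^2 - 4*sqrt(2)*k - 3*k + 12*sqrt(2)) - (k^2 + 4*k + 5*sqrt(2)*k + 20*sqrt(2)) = -9*sqrt(2)*k - 7*k - 8*sqrt(2)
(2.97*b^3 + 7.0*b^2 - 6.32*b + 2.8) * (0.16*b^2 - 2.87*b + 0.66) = 0.4752*b^5 - 7.4039*b^4 - 19.141*b^3 + 23.2064*b^2 - 12.2072*b + 1.848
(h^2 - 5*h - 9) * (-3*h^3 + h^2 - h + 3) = -3*h^5 + 16*h^4 + 21*h^3 - h^2 - 6*h - 27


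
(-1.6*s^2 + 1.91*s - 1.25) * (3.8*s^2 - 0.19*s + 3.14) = -6.08*s^4 + 7.562*s^3 - 10.1369*s^2 + 6.2349*s - 3.925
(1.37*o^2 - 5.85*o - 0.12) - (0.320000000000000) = 1.37*o^2 - 5.85*o - 0.44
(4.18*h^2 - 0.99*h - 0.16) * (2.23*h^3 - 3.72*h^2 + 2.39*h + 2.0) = 9.3214*h^5 - 17.7573*h^4 + 13.3162*h^3 + 6.5891*h^2 - 2.3624*h - 0.32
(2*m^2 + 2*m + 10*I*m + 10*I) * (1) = 2*m^2 + 2*m + 10*I*m + 10*I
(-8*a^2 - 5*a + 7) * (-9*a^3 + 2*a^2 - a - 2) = 72*a^5 + 29*a^4 - 65*a^3 + 35*a^2 + 3*a - 14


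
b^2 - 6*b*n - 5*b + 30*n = (b - 5)*(b - 6*n)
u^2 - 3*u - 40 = (u - 8)*(u + 5)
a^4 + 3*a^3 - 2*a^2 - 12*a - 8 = (a - 2)*(a + 1)*(a + 2)^2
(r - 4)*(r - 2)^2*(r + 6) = r^4 - 2*r^3 - 28*r^2 + 104*r - 96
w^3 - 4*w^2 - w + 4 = (w - 4)*(w - 1)*(w + 1)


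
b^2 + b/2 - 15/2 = (b - 5/2)*(b + 3)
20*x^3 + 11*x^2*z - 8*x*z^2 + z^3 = (-5*x + z)*(-4*x + z)*(x + z)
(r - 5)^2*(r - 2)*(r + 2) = r^4 - 10*r^3 + 21*r^2 + 40*r - 100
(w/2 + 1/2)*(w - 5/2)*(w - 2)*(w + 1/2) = w^4/2 - 3*w^3/2 - 5*w^2/8 + 21*w/8 + 5/4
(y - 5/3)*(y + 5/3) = y^2 - 25/9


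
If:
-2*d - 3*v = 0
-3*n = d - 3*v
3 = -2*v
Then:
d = 9/4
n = -9/4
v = -3/2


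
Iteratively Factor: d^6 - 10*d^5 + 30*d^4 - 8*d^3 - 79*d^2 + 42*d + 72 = (d + 1)*(d^5 - 11*d^4 + 41*d^3 - 49*d^2 - 30*d + 72) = (d - 4)*(d + 1)*(d^4 - 7*d^3 + 13*d^2 + 3*d - 18) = (d - 4)*(d - 3)*(d + 1)*(d^3 - 4*d^2 + d + 6) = (d - 4)*(d - 3)^2*(d + 1)*(d^2 - d - 2) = (d - 4)*(d - 3)^2*(d + 1)^2*(d - 2)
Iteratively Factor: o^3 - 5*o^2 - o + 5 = (o + 1)*(o^2 - 6*o + 5) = (o - 1)*(o + 1)*(o - 5)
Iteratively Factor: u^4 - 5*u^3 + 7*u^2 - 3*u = (u)*(u^3 - 5*u^2 + 7*u - 3) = u*(u - 1)*(u^2 - 4*u + 3) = u*(u - 1)^2*(u - 3)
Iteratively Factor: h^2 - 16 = (h + 4)*(h - 4)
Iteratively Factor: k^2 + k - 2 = (k + 2)*(k - 1)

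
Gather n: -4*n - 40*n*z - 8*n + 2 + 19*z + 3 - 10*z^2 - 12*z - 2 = n*(-40*z - 12) - 10*z^2 + 7*z + 3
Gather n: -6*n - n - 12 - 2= -7*n - 14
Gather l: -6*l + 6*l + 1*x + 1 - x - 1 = 0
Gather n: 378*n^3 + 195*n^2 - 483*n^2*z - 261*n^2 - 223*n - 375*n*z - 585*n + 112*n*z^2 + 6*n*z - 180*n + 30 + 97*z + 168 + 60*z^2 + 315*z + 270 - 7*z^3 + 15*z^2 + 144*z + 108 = 378*n^3 + n^2*(-483*z - 66) + n*(112*z^2 - 369*z - 988) - 7*z^3 + 75*z^2 + 556*z + 576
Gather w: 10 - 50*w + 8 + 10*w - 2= 16 - 40*w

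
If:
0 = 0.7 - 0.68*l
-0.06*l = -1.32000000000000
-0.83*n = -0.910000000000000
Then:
No Solution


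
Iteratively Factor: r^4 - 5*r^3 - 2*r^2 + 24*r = (r - 3)*(r^3 - 2*r^2 - 8*r) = (r - 3)*(r + 2)*(r^2 - 4*r) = (r - 4)*(r - 3)*(r + 2)*(r)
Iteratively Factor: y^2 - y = (y)*(y - 1)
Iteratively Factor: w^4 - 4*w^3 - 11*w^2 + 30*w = (w - 2)*(w^3 - 2*w^2 - 15*w) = (w - 2)*(w + 3)*(w^2 - 5*w) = w*(w - 2)*(w + 3)*(w - 5)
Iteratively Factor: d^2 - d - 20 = (d + 4)*(d - 5)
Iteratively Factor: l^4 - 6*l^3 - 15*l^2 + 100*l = (l)*(l^3 - 6*l^2 - 15*l + 100) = l*(l - 5)*(l^2 - l - 20) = l*(l - 5)^2*(l + 4)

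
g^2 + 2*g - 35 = (g - 5)*(g + 7)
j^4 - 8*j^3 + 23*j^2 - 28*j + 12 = (j - 3)*(j - 2)^2*(j - 1)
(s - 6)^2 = s^2 - 12*s + 36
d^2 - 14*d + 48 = (d - 8)*(d - 6)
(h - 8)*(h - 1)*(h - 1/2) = h^3 - 19*h^2/2 + 25*h/2 - 4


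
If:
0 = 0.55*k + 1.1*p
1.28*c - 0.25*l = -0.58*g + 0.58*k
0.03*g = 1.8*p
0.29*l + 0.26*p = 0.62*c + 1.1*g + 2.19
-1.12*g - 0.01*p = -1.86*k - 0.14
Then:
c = 2.59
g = 0.12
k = -0.00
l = 13.53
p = 0.00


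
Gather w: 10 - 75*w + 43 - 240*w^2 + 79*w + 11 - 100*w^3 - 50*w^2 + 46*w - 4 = -100*w^3 - 290*w^2 + 50*w + 60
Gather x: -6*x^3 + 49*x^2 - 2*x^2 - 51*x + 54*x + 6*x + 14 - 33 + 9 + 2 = -6*x^3 + 47*x^2 + 9*x - 8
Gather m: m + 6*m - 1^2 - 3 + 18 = 7*m + 14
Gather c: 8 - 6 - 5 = -3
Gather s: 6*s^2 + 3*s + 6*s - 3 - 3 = 6*s^2 + 9*s - 6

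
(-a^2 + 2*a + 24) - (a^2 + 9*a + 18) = -2*a^2 - 7*a + 6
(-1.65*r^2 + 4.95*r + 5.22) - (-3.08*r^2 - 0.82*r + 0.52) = 1.43*r^2 + 5.77*r + 4.7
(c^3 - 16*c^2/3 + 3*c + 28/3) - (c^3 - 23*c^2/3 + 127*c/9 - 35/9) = 7*c^2/3 - 100*c/9 + 119/9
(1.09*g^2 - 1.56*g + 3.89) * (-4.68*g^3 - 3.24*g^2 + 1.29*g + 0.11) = -5.1012*g^5 + 3.7692*g^4 - 11.7447*g^3 - 14.4961*g^2 + 4.8465*g + 0.4279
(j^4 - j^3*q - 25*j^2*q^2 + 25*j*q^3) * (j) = j^5 - j^4*q - 25*j^3*q^2 + 25*j^2*q^3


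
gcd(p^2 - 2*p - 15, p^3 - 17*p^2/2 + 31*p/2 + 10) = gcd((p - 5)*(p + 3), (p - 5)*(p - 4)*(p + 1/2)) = p - 5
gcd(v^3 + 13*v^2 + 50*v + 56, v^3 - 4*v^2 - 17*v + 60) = v + 4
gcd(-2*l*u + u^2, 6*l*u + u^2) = u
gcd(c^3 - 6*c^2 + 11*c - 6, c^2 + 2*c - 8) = c - 2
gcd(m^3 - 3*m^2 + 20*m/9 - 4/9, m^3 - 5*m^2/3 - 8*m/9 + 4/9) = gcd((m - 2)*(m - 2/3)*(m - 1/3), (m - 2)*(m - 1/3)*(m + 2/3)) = m^2 - 7*m/3 + 2/3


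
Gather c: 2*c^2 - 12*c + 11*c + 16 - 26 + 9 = 2*c^2 - c - 1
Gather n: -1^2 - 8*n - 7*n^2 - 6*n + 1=-7*n^2 - 14*n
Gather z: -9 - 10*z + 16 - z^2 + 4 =-z^2 - 10*z + 11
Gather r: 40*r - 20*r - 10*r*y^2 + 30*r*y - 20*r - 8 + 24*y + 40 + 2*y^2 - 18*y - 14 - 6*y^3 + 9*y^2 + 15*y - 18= r*(-10*y^2 + 30*y) - 6*y^3 + 11*y^2 + 21*y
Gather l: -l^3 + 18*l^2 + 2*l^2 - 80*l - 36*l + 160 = -l^3 + 20*l^2 - 116*l + 160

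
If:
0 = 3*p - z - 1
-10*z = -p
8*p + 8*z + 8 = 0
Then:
No Solution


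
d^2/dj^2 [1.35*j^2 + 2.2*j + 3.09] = 2.70000000000000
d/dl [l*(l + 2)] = 2*l + 2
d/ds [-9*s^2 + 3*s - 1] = 3 - 18*s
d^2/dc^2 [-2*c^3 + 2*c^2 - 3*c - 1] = 4 - 12*c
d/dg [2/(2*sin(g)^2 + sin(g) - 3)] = -2*(4*sin(g) + 1)*cos(g)/(-sin(g) + cos(2*g) + 2)^2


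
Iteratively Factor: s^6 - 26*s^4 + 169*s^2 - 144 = (s - 1)*(s^5 + s^4 - 25*s^3 - 25*s^2 + 144*s + 144) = (s - 1)*(s + 3)*(s^4 - 2*s^3 - 19*s^2 + 32*s + 48) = (s - 3)*(s - 1)*(s + 3)*(s^3 + s^2 - 16*s - 16) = (s - 4)*(s - 3)*(s - 1)*(s + 3)*(s^2 + 5*s + 4) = (s - 4)*(s - 3)*(s - 1)*(s + 1)*(s + 3)*(s + 4)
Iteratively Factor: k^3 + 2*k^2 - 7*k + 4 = (k - 1)*(k^2 + 3*k - 4) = (k - 1)^2*(k + 4)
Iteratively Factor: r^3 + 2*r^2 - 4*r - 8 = (r + 2)*(r^2 - 4) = (r - 2)*(r + 2)*(r + 2)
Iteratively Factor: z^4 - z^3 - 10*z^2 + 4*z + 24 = (z - 2)*(z^3 + z^2 - 8*z - 12) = (z - 2)*(z + 2)*(z^2 - z - 6) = (z - 2)*(z + 2)^2*(z - 3)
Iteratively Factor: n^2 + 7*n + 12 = (n + 3)*(n + 4)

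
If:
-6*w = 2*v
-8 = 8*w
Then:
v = 3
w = -1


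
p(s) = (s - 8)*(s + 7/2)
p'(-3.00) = -10.50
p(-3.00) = -5.50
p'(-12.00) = -28.50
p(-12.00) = 170.00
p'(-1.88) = -8.26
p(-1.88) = -16.01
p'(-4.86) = -14.22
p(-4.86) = 17.49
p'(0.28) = -3.94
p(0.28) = -29.18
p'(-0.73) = -5.96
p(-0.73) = -24.18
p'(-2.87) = -10.24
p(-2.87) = -6.85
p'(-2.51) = -9.52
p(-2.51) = -10.40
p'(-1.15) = -6.80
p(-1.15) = -21.50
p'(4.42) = 4.34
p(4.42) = -28.35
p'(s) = 2*s - 9/2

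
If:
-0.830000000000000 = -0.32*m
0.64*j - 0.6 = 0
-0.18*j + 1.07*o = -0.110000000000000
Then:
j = 0.94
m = 2.59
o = 0.05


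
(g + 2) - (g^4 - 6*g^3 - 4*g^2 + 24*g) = -g^4 + 6*g^3 + 4*g^2 - 23*g + 2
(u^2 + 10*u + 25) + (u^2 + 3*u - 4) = 2*u^2 + 13*u + 21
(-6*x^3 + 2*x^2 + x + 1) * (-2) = 12*x^3 - 4*x^2 - 2*x - 2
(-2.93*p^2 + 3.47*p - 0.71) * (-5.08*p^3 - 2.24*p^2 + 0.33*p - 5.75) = 14.8844*p^5 - 11.0644*p^4 - 5.1329*p^3 + 19.583*p^2 - 20.1868*p + 4.0825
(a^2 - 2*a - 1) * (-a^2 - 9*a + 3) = -a^4 - 7*a^3 + 22*a^2 + 3*a - 3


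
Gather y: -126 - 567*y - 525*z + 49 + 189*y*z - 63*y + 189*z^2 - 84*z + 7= y*(189*z - 630) + 189*z^2 - 609*z - 70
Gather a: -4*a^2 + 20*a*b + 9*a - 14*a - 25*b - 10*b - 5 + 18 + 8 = -4*a^2 + a*(20*b - 5) - 35*b + 21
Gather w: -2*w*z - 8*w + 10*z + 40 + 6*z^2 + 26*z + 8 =w*(-2*z - 8) + 6*z^2 + 36*z + 48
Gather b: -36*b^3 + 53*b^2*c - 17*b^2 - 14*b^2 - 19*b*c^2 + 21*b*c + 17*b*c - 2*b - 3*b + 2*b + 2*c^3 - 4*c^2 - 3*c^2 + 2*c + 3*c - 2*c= -36*b^3 + b^2*(53*c - 31) + b*(-19*c^2 + 38*c - 3) + 2*c^3 - 7*c^2 + 3*c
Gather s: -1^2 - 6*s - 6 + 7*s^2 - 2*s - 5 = 7*s^2 - 8*s - 12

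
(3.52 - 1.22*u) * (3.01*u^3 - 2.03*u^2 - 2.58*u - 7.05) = -3.6722*u^4 + 13.0718*u^3 - 3.998*u^2 - 0.480600000000001*u - 24.816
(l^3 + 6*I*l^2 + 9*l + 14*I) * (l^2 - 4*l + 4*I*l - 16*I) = l^5 - 4*l^4 + 10*I*l^4 - 15*l^3 - 40*I*l^3 + 60*l^2 + 50*I*l^2 - 56*l - 200*I*l + 224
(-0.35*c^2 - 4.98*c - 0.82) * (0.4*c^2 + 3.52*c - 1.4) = -0.14*c^4 - 3.224*c^3 - 17.3676*c^2 + 4.0856*c + 1.148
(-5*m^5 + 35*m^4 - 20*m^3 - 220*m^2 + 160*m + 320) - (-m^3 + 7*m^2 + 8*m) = -5*m^5 + 35*m^4 - 19*m^3 - 227*m^2 + 152*m + 320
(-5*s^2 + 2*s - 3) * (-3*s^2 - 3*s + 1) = 15*s^4 + 9*s^3 - 2*s^2 + 11*s - 3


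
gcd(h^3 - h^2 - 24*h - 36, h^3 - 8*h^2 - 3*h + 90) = h^2 - 3*h - 18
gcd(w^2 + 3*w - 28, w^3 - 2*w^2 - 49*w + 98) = w + 7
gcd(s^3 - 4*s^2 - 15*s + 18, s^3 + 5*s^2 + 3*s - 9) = s^2 + 2*s - 3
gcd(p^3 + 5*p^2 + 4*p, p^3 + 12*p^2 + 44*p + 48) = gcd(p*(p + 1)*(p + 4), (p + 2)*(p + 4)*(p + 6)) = p + 4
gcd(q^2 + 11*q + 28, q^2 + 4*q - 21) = q + 7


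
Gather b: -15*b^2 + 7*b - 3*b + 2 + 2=-15*b^2 + 4*b + 4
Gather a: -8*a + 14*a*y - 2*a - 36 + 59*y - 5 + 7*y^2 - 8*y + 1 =a*(14*y - 10) + 7*y^2 + 51*y - 40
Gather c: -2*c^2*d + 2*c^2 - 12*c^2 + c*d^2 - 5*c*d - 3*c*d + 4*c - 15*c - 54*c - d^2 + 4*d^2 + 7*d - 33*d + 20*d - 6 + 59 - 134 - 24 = c^2*(-2*d - 10) + c*(d^2 - 8*d - 65) + 3*d^2 - 6*d - 105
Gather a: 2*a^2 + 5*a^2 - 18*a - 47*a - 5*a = 7*a^2 - 70*a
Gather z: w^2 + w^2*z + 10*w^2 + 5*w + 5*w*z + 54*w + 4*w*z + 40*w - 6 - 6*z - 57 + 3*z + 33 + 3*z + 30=11*w^2 + 99*w + z*(w^2 + 9*w)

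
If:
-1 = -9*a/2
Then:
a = 2/9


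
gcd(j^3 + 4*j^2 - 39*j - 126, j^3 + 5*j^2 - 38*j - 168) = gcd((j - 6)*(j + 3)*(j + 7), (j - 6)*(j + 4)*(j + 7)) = j^2 + j - 42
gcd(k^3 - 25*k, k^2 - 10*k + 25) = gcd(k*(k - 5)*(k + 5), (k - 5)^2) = k - 5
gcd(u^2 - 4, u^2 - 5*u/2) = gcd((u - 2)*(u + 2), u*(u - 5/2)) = 1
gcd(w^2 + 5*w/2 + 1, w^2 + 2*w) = w + 2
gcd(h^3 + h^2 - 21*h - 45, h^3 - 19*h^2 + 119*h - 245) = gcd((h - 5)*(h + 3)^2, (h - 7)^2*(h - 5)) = h - 5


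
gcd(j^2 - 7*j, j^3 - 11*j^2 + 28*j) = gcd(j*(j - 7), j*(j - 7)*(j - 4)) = j^2 - 7*j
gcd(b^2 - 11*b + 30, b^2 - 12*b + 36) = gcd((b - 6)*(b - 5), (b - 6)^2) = b - 6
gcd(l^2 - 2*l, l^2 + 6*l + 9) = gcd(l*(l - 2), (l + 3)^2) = 1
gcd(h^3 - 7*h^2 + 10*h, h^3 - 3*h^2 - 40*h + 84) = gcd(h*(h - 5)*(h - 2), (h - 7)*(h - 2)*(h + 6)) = h - 2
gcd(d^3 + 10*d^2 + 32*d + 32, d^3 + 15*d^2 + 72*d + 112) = d^2 + 8*d + 16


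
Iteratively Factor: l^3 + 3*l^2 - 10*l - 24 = (l + 4)*(l^2 - l - 6) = (l - 3)*(l + 4)*(l + 2)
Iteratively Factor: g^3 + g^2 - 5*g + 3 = (g + 3)*(g^2 - 2*g + 1) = (g - 1)*(g + 3)*(g - 1)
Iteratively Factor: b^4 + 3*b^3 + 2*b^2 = (b + 1)*(b^3 + 2*b^2) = b*(b + 1)*(b^2 + 2*b) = b*(b + 1)*(b + 2)*(b)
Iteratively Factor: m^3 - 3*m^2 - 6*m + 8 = (m + 2)*(m^2 - 5*m + 4) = (m - 1)*(m + 2)*(m - 4)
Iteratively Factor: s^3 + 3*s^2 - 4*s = (s - 1)*(s^2 + 4*s) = (s - 1)*(s + 4)*(s)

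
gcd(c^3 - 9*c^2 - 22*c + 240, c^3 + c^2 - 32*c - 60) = c^2 - c - 30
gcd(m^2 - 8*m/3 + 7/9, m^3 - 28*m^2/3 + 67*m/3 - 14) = m - 7/3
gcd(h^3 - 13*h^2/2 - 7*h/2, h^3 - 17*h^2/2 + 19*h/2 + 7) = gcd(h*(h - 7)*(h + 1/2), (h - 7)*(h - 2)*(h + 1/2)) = h^2 - 13*h/2 - 7/2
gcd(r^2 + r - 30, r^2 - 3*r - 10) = r - 5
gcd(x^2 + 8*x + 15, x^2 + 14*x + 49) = 1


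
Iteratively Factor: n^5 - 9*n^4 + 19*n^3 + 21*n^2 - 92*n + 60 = (n + 2)*(n^4 - 11*n^3 + 41*n^2 - 61*n + 30) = (n - 2)*(n + 2)*(n^3 - 9*n^2 + 23*n - 15) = (n - 3)*(n - 2)*(n + 2)*(n^2 - 6*n + 5) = (n - 5)*(n - 3)*(n - 2)*(n + 2)*(n - 1)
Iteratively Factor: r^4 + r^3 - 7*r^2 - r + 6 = (r + 3)*(r^3 - 2*r^2 - r + 2) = (r - 2)*(r + 3)*(r^2 - 1) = (r - 2)*(r + 1)*(r + 3)*(r - 1)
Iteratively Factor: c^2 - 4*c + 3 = (c - 1)*(c - 3)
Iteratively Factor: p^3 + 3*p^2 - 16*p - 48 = (p + 3)*(p^2 - 16) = (p + 3)*(p + 4)*(p - 4)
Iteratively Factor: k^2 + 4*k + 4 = (k + 2)*(k + 2)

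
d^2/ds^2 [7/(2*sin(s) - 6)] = 7*(-3*sin(s) + cos(s)^2 + 1)/(2*(sin(s) - 3)^3)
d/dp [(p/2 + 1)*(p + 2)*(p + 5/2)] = (p/2 + 1)*(3*p + 7)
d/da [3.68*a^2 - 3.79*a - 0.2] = 7.36*a - 3.79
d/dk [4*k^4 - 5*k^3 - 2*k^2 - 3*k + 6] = 16*k^3 - 15*k^2 - 4*k - 3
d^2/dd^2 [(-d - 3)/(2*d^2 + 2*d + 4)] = (-(d + 3)*(2*d + 1)^2 + (3*d + 4)*(d^2 + d + 2))/(d^2 + d + 2)^3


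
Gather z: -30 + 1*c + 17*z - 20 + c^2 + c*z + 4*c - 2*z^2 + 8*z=c^2 + 5*c - 2*z^2 + z*(c + 25) - 50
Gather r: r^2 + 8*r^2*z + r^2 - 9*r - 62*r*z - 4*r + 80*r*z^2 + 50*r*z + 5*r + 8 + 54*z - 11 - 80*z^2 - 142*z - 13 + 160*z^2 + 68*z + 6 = r^2*(8*z + 2) + r*(80*z^2 - 12*z - 8) + 80*z^2 - 20*z - 10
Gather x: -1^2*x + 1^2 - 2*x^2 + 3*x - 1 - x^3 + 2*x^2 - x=-x^3 + x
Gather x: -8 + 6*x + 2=6*x - 6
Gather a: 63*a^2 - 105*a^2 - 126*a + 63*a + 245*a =-42*a^2 + 182*a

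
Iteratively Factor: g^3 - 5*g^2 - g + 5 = (g + 1)*(g^2 - 6*g + 5) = (g - 5)*(g + 1)*(g - 1)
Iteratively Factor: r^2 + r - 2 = (r + 2)*(r - 1)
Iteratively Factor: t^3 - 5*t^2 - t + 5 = (t + 1)*(t^2 - 6*t + 5) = (t - 1)*(t + 1)*(t - 5)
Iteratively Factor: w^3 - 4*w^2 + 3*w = (w)*(w^2 - 4*w + 3) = w*(w - 3)*(w - 1)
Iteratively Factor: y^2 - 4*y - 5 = (y - 5)*(y + 1)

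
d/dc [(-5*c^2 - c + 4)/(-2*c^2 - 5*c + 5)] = (23*c^2 - 34*c + 15)/(4*c^4 + 20*c^3 + 5*c^2 - 50*c + 25)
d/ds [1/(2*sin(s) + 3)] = -2*cos(s)/(2*sin(s) + 3)^2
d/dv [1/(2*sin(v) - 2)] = -cos(v)/(2*(sin(v) - 1)^2)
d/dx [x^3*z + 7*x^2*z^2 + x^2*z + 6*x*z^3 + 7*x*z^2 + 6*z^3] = z*(3*x^2 + 14*x*z + 2*x + 6*z^2 + 7*z)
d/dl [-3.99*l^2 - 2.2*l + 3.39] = -7.98*l - 2.2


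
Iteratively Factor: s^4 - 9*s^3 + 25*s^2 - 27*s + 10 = (s - 5)*(s^3 - 4*s^2 + 5*s - 2) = (s - 5)*(s - 1)*(s^2 - 3*s + 2) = (s - 5)*(s - 1)^2*(s - 2)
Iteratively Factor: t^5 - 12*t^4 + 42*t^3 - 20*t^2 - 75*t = (t)*(t^4 - 12*t^3 + 42*t^2 - 20*t - 75) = t*(t - 5)*(t^3 - 7*t^2 + 7*t + 15) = t*(t - 5)*(t - 3)*(t^2 - 4*t - 5) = t*(t - 5)*(t - 3)*(t + 1)*(t - 5)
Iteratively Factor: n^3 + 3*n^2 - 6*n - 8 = (n + 1)*(n^2 + 2*n - 8) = (n + 1)*(n + 4)*(n - 2)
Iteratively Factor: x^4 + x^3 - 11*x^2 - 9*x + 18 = (x - 3)*(x^3 + 4*x^2 + x - 6) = (x - 3)*(x + 3)*(x^2 + x - 2) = (x - 3)*(x - 1)*(x + 3)*(x + 2)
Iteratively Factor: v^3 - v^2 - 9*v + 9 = (v - 3)*(v^2 + 2*v - 3) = (v - 3)*(v - 1)*(v + 3)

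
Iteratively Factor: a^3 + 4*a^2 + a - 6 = (a - 1)*(a^2 + 5*a + 6) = (a - 1)*(a + 3)*(a + 2)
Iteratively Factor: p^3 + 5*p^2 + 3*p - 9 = (p - 1)*(p^2 + 6*p + 9) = (p - 1)*(p + 3)*(p + 3)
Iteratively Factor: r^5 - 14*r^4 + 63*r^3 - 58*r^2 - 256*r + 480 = (r - 4)*(r^4 - 10*r^3 + 23*r^2 + 34*r - 120) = (r - 4)*(r - 3)*(r^3 - 7*r^2 + 2*r + 40) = (r - 5)*(r - 4)*(r - 3)*(r^2 - 2*r - 8) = (r - 5)*(r - 4)^2*(r - 3)*(r + 2)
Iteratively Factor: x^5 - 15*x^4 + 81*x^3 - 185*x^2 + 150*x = (x - 3)*(x^4 - 12*x^3 + 45*x^2 - 50*x) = x*(x - 3)*(x^3 - 12*x^2 + 45*x - 50) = x*(x - 3)*(x - 2)*(x^2 - 10*x + 25) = x*(x - 5)*(x - 3)*(x - 2)*(x - 5)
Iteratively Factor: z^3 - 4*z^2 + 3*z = (z - 3)*(z^2 - z) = (z - 3)*(z - 1)*(z)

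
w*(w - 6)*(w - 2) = w^3 - 8*w^2 + 12*w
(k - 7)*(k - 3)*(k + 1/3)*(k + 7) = k^4 - 8*k^3/3 - 50*k^2 + 392*k/3 + 49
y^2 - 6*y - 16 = (y - 8)*(y + 2)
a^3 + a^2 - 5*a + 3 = (a - 1)^2*(a + 3)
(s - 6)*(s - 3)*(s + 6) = s^3 - 3*s^2 - 36*s + 108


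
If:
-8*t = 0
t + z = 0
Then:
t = 0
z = 0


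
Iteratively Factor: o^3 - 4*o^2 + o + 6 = (o + 1)*(o^2 - 5*o + 6) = (o - 2)*(o + 1)*(o - 3)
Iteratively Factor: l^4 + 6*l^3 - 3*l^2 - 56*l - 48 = (l + 4)*(l^3 + 2*l^2 - 11*l - 12) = (l + 4)^2*(l^2 - 2*l - 3) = (l + 1)*(l + 4)^2*(l - 3)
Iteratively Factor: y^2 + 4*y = (y)*(y + 4)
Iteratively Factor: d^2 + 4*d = (d)*(d + 4)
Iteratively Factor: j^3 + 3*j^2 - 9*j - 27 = (j + 3)*(j^2 - 9) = (j + 3)^2*(j - 3)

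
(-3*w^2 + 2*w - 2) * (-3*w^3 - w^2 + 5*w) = 9*w^5 - 3*w^4 - 11*w^3 + 12*w^2 - 10*w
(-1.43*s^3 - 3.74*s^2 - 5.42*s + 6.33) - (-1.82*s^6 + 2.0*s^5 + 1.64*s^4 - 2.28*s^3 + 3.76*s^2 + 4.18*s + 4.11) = 1.82*s^6 - 2.0*s^5 - 1.64*s^4 + 0.85*s^3 - 7.5*s^2 - 9.6*s + 2.22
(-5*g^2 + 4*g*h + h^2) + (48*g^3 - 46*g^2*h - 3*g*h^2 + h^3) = 48*g^3 - 46*g^2*h - 5*g^2 - 3*g*h^2 + 4*g*h + h^3 + h^2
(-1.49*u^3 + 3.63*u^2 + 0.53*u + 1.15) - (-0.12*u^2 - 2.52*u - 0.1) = -1.49*u^3 + 3.75*u^2 + 3.05*u + 1.25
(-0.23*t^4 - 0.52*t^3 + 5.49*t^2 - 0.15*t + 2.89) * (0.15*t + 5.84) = -0.0345*t^5 - 1.4212*t^4 - 2.2133*t^3 + 32.0391*t^2 - 0.4425*t + 16.8776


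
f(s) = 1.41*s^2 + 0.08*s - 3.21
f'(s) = 2.82*s + 0.08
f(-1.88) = 1.62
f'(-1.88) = -5.22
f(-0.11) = -3.20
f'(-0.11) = -0.23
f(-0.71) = -2.56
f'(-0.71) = -1.92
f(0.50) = -2.82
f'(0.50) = 1.49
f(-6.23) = 51.02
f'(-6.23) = -17.49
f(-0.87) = -2.21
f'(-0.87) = -2.37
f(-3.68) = 15.59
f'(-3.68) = -10.30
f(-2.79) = 7.54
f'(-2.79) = -7.79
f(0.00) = -3.21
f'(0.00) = 0.08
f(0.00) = -3.21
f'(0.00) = 0.08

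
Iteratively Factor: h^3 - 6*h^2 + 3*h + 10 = (h + 1)*(h^2 - 7*h + 10) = (h - 2)*(h + 1)*(h - 5)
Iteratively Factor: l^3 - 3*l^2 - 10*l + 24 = (l - 2)*(l^2 - l - 12) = (l - 4)*(l - 2)*(l + 3)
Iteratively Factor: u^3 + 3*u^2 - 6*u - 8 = (u + 1)*(u^2 + 2*u - 8) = (u - 2)*(u + 1)*(u + 4)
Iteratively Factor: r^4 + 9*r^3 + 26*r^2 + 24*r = (r + 4)*(r^3 + 5*r^2 + 6*r) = (r + 3)*(r + 4)*(r^2 + 2*r) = (r + 2)*(r + 3)*(r + 4)*(r)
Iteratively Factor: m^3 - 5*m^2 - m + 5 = (m - 5)*(m^2 - 1) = (m - 5)*(m + 1)*(m - 1)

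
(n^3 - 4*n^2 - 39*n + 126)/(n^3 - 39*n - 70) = (n^2 + 3*n - 18)/(n^2 + 7*n + 10)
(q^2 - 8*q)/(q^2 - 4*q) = (q - 8)/(q - 4)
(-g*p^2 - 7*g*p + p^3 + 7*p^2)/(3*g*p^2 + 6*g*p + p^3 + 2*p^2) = (-g*p - 7*g + p^2 + 7*p)/(3*g*p + 6*g + p^2 + 2*p)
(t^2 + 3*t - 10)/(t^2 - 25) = (t - 2)/(t - 5)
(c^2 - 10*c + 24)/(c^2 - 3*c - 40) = (-c^2 + 10*c - 24)/(-c^2 + 3*c + 40)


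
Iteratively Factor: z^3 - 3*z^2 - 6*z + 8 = (z - 1)*(z^2 - 2*z - 8) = (z - 1)*(z + 2)*(z - 4)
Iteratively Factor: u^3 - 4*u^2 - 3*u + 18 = (u - 3)*(u^2 - u - 6) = (u - 3)*(u + 2)*(u - 3)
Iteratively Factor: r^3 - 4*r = (r)*(r^2 - 4) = r*(r + 2)*(r - 2)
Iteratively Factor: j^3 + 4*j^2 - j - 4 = (j + 4)*(j^2 - 1) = (j - 1)*(j + 4)*(j + 1)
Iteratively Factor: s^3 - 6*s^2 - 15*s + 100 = (s - 5)*(s^2 - s - 20) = (s - 5)*(s + 4)*(s - 5)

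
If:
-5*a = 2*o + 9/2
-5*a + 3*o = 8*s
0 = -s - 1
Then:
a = 1/10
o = -5/2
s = -1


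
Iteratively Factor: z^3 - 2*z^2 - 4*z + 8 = (z + 2)*(z^2 - 4*z + 4) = (z - 2)*(z + 2)*(z - 2)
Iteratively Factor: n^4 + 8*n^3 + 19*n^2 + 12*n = (n)*(n^3 + 8*n^2 + 19*n + 12) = n*(n + 4)*(n^2 + 4*n + 3) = n*(n + 1)*(n + 4)*(n + 3)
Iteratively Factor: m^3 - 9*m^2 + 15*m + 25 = (m - 5)*(m^2 - 4*m - 5) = (m - 5)^2*(m + 1)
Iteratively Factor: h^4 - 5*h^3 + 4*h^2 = (h)*(h^3 - 5*h^2 + 4*h) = h*(h - 4)*(h^2 - h) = h^2*(h - 4)*(h - 1)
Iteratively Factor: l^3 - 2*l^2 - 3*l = (l - 3)*(l^2 + l) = l*(l - 3)*(l + 1)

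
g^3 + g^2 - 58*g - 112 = (g - 8)*(g + 2)*(g + 7)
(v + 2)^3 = v^3 + 6*v^2 + 12*v + 8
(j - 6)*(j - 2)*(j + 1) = j^3 - 7*j^2 + 4*j + 12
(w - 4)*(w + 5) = w^2 + w - 20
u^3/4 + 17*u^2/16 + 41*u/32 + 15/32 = (u/4 + 1/4)*(u + 3/4)*(u + 5/2)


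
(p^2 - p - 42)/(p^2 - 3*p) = (p^2 - p - 42)/(p*(p - 3))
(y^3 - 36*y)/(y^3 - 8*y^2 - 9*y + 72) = y*(y^2 - 36)/(y^3 - 8*y^2 - 9*y + 72)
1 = 1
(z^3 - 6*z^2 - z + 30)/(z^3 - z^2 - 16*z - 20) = (z - 3)/(z + 2)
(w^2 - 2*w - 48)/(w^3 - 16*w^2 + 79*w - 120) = (w + 6)/(w^2 - 8*w + 15)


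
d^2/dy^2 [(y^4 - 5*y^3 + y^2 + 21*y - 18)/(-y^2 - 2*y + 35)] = 2*(-y^6 - 6*y^5 + 93*y^4 + 736*y^3 - 8451*y^2 + 16278*y - 1993)/(y^6 + 6*y^5 - 93*y^4 - 412*y^3 + 3255*y^2 + 7350*y - 42875)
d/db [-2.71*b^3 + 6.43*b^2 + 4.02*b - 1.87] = -8.13*b^2 + 12.86*b + 4.02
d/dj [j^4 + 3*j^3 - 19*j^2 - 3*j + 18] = 4*j^3 + 9*j^2 - 38*j - 3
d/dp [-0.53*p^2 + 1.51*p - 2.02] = 1.51 - 1.06*p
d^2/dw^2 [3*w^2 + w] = 6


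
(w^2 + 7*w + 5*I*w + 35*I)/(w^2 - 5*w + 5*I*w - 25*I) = (w + 7)/(w - 5)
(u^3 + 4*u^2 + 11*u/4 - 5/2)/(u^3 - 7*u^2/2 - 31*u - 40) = (u - 1/2)/(u - 8)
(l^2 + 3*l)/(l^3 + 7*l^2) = (l + 3)/(l*(l + 7))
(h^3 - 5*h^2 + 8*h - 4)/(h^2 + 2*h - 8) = (h^2 - 3*h + 2)/(h + 4)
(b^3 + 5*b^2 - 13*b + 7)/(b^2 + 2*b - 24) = (b^3 + 5*b^2 - 13*b + 7)/(b^2 + 2*b - 24)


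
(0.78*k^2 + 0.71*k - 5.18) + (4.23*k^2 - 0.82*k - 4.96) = 5.01*k^2 - 0.11*k - 10.14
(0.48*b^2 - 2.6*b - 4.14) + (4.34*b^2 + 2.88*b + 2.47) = 4.82*b^2 + 0.28*b - 1.67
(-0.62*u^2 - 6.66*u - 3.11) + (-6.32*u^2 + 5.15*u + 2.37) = -6.94*u^2 - 1.51*u - 0.74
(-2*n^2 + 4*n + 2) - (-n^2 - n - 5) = -n^2 + 5*n + 7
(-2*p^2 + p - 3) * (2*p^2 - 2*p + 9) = -4*p^4 + 6*p^3 - 26*p^2 + 15*p - 27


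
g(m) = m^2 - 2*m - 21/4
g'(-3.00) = -8.00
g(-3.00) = 9.75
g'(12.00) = 22.00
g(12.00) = 114.75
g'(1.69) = 1.38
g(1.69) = -5.77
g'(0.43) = -1.14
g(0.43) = -5.93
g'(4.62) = 7.24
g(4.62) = 6.85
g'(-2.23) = -6.46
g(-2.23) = 4.18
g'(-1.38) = -4.76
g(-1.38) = -0.59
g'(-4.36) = -10.72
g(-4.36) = 22.48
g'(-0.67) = -3.34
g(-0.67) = -3.46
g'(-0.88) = -3.76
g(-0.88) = -2.72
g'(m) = 2*m - 2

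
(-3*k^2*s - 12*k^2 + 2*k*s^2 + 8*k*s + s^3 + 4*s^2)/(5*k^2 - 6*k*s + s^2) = (3*k*s + 12*k + s^2 + 4*s)/(-5*k + s)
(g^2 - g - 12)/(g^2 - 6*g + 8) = (g + 3)/(g - 2)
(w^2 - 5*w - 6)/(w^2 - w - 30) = (w + 1)/(w + 5)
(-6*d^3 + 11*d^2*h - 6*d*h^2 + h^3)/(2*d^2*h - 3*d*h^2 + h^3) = (-3*d + h)/h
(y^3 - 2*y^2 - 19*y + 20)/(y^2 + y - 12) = (y^2 - 6*y + 5)/(y - 3)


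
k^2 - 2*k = k*(k - 2)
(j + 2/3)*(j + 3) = j^2 + 11*j/3 + 2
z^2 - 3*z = z*(z - 3)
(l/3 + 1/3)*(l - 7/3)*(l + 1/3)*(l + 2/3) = l^4/3 - l^3/9 - 31*l^2/27 - 71*l/81 - 14/81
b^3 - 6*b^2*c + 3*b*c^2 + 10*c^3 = (b - 5*c)*(b - 2*c)*(b + c)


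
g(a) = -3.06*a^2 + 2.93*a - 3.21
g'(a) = 2.93 - 6.12*a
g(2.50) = -15.01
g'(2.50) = -12.37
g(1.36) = -4.88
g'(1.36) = -5.39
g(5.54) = -80.89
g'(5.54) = -30.97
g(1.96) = -9.22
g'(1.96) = -9.07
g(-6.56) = -154.11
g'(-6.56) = 43.08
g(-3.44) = -49.50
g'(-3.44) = 23.98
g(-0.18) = -3.84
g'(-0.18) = 4.03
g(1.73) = -7.30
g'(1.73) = -7.66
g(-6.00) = -130.95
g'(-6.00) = 39.65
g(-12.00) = -479.01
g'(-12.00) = 76.37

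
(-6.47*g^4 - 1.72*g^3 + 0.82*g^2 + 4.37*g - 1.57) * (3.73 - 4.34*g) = 28.0798*g^5 - 16.6683*g^4 - 9.9744*g^3 - 15.9072*g^2 + 23.1139*g - 5.8561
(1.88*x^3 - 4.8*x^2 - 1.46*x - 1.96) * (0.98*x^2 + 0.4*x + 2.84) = 1.8424*x^5 - 3.952*x^4 + 1.9884*x^3 - 16.1368*x^2 - 4.9304*x - 5.5664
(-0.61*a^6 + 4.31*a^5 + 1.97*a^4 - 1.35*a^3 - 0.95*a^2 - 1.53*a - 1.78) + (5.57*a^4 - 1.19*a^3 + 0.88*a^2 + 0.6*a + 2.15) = -0.61*a^6 + 4.31*a^5 + 7.54*a^4 - 2.54*a^3 - 0.07*a^2 - 0.93*a + 0.37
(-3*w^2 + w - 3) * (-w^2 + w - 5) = 3*w^4 - 4*w^3 + 19*w^2 - 8*w + 15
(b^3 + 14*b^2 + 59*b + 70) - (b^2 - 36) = b^3 + 13*b^2 + 59*b + 106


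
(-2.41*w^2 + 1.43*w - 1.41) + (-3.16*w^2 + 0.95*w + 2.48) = -5.57*w^2 + 2.38*w + 1.07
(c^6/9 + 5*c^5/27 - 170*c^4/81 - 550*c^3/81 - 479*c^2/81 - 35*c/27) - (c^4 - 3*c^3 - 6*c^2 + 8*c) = c^6/9 + 5*c^5/27 - 251*c^4/81 - 307*c^3/81 + 7*c^2/81 - 251*c/27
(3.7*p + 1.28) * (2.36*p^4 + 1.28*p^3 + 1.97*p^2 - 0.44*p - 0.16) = 8.732*p^5 + 7.7568*p^4 + 8.9274*p^3 + 0.8936*p^2 - 1.1552*p - 0.2048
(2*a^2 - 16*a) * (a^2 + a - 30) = 2*a^4 - 14*a^3 - 76*a^2 + 480*a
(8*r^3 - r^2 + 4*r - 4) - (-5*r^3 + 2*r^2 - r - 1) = 13*r^3 - 3*r^2 + 5*r - 3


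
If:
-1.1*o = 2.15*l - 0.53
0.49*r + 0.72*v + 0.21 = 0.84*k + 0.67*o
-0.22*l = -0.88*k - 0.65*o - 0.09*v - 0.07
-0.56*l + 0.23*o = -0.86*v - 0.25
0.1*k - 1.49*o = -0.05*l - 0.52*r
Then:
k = 0.08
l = 0.30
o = -0.10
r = -0.33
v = -0.07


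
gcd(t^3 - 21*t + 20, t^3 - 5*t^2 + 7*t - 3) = t - 1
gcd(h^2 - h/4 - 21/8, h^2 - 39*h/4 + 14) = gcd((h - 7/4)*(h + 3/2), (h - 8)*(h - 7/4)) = h - 7/4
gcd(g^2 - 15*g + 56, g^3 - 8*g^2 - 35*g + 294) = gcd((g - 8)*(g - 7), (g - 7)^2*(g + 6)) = g - 7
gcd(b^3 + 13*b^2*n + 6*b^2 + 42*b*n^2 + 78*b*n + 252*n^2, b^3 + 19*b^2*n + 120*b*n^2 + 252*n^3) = b^2 + 13*b*n + 42*n^2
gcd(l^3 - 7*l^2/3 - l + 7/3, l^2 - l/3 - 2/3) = l - 1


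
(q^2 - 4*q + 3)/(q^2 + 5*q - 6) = (q - 3)/(q + 6)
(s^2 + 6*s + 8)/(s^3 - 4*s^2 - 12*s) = (s + 4)/(s*(s - 6))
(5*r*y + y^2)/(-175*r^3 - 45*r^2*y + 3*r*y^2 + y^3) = y/(-35*r^2 - 2*r*y + y^2)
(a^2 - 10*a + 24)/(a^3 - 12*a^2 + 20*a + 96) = (a - 4)/(a^2 - 6*a - 16)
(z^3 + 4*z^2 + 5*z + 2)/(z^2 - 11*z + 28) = (z^3 + 4*z^2 + 5*z + 2)/(z^2 - 11*z + 28)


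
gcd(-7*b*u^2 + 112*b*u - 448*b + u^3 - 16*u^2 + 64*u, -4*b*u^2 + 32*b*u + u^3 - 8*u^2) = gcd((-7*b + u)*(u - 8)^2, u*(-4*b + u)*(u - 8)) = u - 8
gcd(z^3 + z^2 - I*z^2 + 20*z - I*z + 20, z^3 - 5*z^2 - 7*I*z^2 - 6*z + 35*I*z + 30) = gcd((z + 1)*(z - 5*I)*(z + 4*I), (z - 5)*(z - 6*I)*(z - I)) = 1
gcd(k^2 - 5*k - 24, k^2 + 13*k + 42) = 1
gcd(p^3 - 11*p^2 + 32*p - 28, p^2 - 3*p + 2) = p - 2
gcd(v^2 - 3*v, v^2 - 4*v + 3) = v - 3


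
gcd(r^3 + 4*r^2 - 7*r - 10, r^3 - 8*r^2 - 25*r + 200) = r + 5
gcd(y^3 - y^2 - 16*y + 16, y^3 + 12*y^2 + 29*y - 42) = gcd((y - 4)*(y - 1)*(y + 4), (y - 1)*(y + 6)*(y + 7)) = y - 1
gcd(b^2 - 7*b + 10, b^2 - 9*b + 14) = b - 2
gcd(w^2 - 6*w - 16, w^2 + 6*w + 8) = w + 2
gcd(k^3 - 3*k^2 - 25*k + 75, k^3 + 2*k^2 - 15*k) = k^2 + 2*k - 15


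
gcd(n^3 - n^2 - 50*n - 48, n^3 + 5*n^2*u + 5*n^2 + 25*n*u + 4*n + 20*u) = n + 1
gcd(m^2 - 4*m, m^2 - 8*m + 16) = m - 4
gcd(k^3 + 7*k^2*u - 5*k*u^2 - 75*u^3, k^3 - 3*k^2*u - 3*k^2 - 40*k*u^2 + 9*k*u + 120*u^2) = k + 5*u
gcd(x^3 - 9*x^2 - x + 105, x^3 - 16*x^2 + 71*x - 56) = x - 7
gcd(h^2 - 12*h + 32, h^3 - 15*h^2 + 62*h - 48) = h - 8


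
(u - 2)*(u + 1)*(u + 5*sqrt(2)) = u^3 - u^2 + 5*sqrt(2)*u^2 - 5*sqrt(2)*u - 2*u - 10*sqrt(2)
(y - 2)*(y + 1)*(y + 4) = y^3 + 3*y^2 - 6*y - 8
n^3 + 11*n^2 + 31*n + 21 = (n + 1)*(n + 3)*(n + 7)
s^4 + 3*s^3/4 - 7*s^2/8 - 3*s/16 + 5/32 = (s - 1/2)^2*(s + 1/2)*(s + 5/4)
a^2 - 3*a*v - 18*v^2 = (a - 6*v)*(a + 3*v)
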